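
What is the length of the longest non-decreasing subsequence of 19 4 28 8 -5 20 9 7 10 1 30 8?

Let dp[i] be the longest non-decreasing subsequence ending at position i. Then dp = [1, 1, 2, 2, 1, 3, 3, 2, 4, 2, 5, 3].
The maximum is 5; one witness is 4, 8, 9, 10, 30 at positions 2,4,7,9,11.

5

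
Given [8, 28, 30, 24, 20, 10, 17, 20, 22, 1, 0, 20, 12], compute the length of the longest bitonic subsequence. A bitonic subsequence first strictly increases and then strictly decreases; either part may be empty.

Let inc[i] be the LIS ending at i and dec[i] the longest strictly decreasing subsequence starting at i. inc = [1, 2, 3, 2, 2, 2, 3, 4, 5, 1, 1, 4, 3], dec = [3, 6, 6, 5, 4, 3, 3, 3, 3, 2, 1, 2, 1].
max_i inc[i]+dec[i]−1 = 8, with one witness 8, 28, 30, 24, 20, 17, 1, 0.

8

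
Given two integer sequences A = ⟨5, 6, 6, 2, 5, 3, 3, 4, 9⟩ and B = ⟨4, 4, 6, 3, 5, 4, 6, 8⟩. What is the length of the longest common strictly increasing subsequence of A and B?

2

A longest common strictly increasing subsequence is 3, 4 (length 2); it appears in order in both A and B, and no longer such subsequence exists.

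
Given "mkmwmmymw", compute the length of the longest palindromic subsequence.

5

Using dp[i][j] = 2 + dp[i+1][j−1] if the ends match, else max(dp[i+1][j], dp[i][j−1]):
dp[1][9] = 5. A witness is wmymw at positions 4,5,7,8,9.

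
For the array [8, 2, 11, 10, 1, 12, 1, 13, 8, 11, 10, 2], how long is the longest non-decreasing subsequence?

4

Let dp[i] be the longest non-decreasing subsequence ending at position i. Then dp = [1, 1, 2, 2, 1, 3, 2, 4, 3, 4, 4, 3].
The maximum is 4; one witness is 8, 11, 12, 13 at positions 1,3,6,8.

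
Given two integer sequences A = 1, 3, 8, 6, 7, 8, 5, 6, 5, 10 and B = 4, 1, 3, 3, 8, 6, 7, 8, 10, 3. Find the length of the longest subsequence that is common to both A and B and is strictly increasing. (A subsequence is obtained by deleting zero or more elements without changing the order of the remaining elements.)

For each value that appears in both, track the longest common increasing run ending there.
The best achievable length is 6; one witness is 1, 3, 6, 7, 8, 10 (A-positions 1,2,4,5,6,10, B-positions 2,3,6,7,8,9).

6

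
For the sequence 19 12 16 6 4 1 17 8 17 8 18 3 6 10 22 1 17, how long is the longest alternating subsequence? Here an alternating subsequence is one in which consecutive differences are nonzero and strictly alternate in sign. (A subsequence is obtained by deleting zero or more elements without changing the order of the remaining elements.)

13

Track the best alternating length ending on an up-step vs a down-step at each position: up/down = 1/1, 1/2, 3/2, 1/4, 1/4, 1/4, 5/2, 5/6, 7/2, 5/8, 9/2, 5/10, 11/10, 11/10, 11/1, 1/12, 13/12.
The maximum over both is 13; one such subsequence is 19, 12, 16, 6, 17, 8, 17, 8, 18, 3, 6, 1, 17.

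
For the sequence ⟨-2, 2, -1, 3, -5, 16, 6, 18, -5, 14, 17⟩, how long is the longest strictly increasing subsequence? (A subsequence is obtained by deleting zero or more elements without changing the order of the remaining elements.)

6

One longest increasing subsequence is -2, 2, 3, 6, 14, 17 (positions 1,2,4,7,10,11), of length 6; no longer one exists.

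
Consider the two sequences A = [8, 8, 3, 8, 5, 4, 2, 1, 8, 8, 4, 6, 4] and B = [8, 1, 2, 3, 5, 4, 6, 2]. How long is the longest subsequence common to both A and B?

A longest common subsequence is 8, 3, 5, 4, 2 (length 5); the LCS DP confirms no longer common subsequence exists.

5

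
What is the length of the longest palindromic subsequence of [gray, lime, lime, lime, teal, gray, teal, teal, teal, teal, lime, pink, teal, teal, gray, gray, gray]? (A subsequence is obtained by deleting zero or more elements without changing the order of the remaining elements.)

One longest palindromic subsequence is gray gray teal teal teal teal teal teal gray gray (positions 1,6,7,8,9,10,13,14,16,17); it reads the same forward and backward, and the interval DP gives dp[1][17] = 10.

10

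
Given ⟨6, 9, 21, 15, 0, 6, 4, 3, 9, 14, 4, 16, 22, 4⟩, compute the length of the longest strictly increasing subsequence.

6

Scanning left to right, the best length ending at each element is: 6→1, 9→2, 21→3, 15→3, 0→1, 6→2, 4→2, 3→2, 9→3, 14→4, 4→3, 16→5, 22→6, 4→3.
So the longest increasing subsequence has length 6, e.g. 0, 6, 9, 14, 16, 22.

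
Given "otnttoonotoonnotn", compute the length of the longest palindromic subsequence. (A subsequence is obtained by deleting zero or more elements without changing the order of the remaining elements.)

One longest palindromic subsequence is ntonooonotn (positions 3,4,6,8,9,11,12,14,15,16,17); it reads the same forward and backward, and the interval DP gives dp[1][17] = 11.

11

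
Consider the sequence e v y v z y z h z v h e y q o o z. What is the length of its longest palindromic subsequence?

One longest palindromic subsequence is zyhvhyz (positions 5,6,8,10,11,13,17); it reads the same forward and backward, and the interval DP gives dp[1][17] = 7.

7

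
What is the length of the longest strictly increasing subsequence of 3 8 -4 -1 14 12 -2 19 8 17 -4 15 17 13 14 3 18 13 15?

6

One longest increasing subsequence is 3, 8, 14, 15, 17, 18 (positions 1,2,5,12,13,17), of length 6; no longer one exists.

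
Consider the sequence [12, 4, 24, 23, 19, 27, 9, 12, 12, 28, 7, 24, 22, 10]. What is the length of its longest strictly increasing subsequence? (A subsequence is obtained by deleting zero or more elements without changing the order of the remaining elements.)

Let dp[i] be the longest increasing subsequence ending at position i. Then dp = [1, 1, 2, 2, 2, 3, 2, 3, 3, 4, 2, 4, 4, 3].
The maximum is 4; one witness is 12, 24, 27, 28 at positions 1,3,6,10.

4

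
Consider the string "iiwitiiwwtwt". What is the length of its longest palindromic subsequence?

Using dp[i][j] = 2 + dp[i+1][j−1] if the ends match, else max(dp[i+1][j], dp[i][j−1]):
dp[1][12] = 6. A witness is wtwwtw at positions 3,5,8,9,10,11.

6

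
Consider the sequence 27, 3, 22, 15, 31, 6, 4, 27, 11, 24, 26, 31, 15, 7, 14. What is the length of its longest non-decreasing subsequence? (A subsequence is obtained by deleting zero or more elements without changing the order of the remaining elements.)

One longest non-decreasing subsequence is 3, 6, 11, 24, 26, 31 (positions 2,6,9,10,11,12), of length 6; no longer one exists.

6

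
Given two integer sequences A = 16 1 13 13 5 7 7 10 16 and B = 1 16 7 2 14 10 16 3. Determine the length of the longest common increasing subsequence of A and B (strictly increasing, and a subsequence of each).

For each value that appears in both, track the longest common increasing run ending there.
The best achievable length is 4; one witness is 1, 7, 10, 16 (A-positions 2,6,8,9, B-positions 1,3,6,7).

4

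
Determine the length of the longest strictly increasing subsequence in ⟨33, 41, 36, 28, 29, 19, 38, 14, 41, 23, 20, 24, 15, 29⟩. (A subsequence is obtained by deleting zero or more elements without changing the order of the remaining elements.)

Scanning left to right, the best length ending at each element is: 33→1, 41→2, 36→2, 28→1, 29→2, 19→1, 38→3, 14→1, 41→4, 23→2, 20→2, 24→3, 15→2, 29→4.
So the longest increasing subsequence has length 4, e.g. 33, 36, 38, 41.

4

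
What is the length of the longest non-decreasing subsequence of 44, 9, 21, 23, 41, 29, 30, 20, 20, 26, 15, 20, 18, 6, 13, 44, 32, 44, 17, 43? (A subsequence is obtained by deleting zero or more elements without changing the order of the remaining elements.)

7

Let dp[i] be the longest non-decreasing subsequence ending at position i. Then dp = [1, 1, 2, 3, 4, 4, 5, 2, 3, 4, 2, 4, 3, 1, 2, 6, 6, 7, 3, 7].
The maximum is 7; one witness is 9, 21, 23, 29, 30, 44, 44 at positions 2,3,4,6,7,16,18.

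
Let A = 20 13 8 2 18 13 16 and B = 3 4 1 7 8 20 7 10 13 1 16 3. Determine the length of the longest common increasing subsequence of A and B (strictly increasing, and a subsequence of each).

For each value that appears in both, track the longest common increasing run ending there.
The best achievable length is 3; one witness is 8, 13, 16 (A-positions 3,6,7, B-positions 5,9,11).

3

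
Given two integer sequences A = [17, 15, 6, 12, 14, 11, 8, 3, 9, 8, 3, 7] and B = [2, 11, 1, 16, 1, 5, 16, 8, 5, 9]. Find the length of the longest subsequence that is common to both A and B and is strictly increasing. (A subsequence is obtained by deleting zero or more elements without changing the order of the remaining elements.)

2

A longest common strictly increasing subsequence is 8, 9 (length 2); it appears in order in both A and B, and no longer such subsequence exists.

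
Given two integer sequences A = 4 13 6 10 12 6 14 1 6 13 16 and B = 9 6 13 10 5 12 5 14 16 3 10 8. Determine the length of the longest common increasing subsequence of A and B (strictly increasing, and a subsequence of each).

A longest common strictly increasing subsequence is 6, 10, 12, 14, 16 (length 5); it appears in order in both A and B, and no longer such subsequence exists.

5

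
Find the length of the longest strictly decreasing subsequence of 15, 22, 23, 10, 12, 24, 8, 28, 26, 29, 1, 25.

One longest decreasing subsequence is 15, 10, 8, 1 (positions 1,4,7,11), of length 4; no longer one exists.

4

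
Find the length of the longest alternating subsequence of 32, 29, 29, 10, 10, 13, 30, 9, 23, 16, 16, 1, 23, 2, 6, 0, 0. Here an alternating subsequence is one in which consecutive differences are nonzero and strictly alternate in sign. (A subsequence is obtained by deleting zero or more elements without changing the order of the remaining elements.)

10

A longest alternating subsequence is 32, 10, 13, 9, 23, 16, 23, 2, 6, 0 (positions 1,4,6,8,9,10,13,14,15,16); its 9 consecutive differences strictly alternate in sign, and length 10 is optimal.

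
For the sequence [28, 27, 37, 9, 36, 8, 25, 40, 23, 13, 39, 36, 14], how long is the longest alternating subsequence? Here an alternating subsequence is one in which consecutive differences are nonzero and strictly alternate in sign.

A longest alternating subsequence is 28, 27, 37, 9, 36, 8, 25, 23, 39, 36 (positions 1,2,3,4,5,6,7,9,11,12); its 9 consecutive differences strictly alternate in sign, and length 10 is optimal.

10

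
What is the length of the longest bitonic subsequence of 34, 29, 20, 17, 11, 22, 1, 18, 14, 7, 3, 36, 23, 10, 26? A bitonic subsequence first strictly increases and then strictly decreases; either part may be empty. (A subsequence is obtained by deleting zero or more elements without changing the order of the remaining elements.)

Let inc[i] be the LIS ending at i and dec[i] the longest strictly decreasing subsequence starting at i. inc = [1, 1, 1, 1, 1, 2, 1, 2, 2, 2, 2, 3, 3, 3, 4], dec = [7, 6, 5, 4, 3, 5, 1, 4, 3, 2, 1, 3, 2, 1, 1].
max_i inc[i]+dec[i]−1 = 7, with one witness 34, 29, 22, 18, 14, 7, 3.

7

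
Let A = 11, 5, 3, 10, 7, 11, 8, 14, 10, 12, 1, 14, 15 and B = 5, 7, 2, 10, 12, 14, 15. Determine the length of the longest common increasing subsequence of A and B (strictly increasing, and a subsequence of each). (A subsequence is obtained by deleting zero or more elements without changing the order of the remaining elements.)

6

For each value that appears in both, track the longest common increasing run ending there.
The best achievable length is 6; one witness is 5, 7, 10, 12, 14, 15 (A-positions 2,5,9,10,12,13, B-positions 1,2,4,5,6,7).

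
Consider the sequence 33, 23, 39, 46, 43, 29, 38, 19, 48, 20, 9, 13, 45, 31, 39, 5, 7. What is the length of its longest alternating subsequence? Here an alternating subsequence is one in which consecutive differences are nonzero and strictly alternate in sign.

Track the best alternating length ending on an up-step vs a down-step at each position: up/down = 1/1, 1/2, 3/1, 3/1, 3/4, 3/4, 5/4, 1/6, 7/1, 7/8, 1/8, 9/8, 9/8, 9/10, 11/10, 1/12, 13/12.
The maximum over both is 13; one such subsequence is 33, 23, 39, 29, 38, 19, 48, 20, 45, 31, 39, 5, 7.

13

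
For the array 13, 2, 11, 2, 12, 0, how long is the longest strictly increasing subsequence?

One longest increasing subsequence is 2, 11, 12 (positions 2,3,5), of length 3; no longer one exists.

3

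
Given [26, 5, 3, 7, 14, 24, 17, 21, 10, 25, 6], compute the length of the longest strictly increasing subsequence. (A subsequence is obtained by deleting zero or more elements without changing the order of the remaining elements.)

One longest increasing subsequence is 5, 7, 14, 17, 21, 25 (positions 2,4,5,7,8,10), of length 6; no longer one exists.

6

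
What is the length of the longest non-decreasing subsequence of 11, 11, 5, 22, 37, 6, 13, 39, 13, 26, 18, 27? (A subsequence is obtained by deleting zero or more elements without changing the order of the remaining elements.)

6

Scanning left to right, the best length ending at each element is: 11→1, 11→2, 5→1, 22→3, 37→4, 6→2, 13→3, 39→5, 13→4, 26→5, 18→5, 27→6.
So the longest non-decreasing subsequence has length 6, e.g. 11, 11, 13, 13, 26, 27.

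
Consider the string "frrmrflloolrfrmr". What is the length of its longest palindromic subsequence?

Using dp[i][j] = 2 + dp[i+1][j−1] if the ends match, else max(dp[i+1][j], dp[i][j−1]):
dp[1][16] = 12. A witness is rmrfloolfrmr at positions 2,4,5,6,8,9,10,11,13,14,15,16.

12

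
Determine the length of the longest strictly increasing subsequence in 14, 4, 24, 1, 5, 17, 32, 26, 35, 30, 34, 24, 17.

One longest increasing subsequence is 4, 5, 17, 26, 30, 34 (positions 2,5,6,8,10,11), of length 6; no longer one exists.

6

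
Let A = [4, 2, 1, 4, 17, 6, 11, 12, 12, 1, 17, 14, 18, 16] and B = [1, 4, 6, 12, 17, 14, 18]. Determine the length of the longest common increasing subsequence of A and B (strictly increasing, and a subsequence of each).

6

For each value that appears in both, track the longest common increasing run ending there.
The best achievable length is 6; one witness is 1, 4, 6, 12, 17, 18 (A-positions 3,4,6,8,11,13, B-positions 1,2,3,4,5,7).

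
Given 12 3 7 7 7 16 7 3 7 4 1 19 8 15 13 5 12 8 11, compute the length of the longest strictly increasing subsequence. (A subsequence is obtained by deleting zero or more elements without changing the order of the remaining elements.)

Scanning left to right, the best length ending at each element is: 12→1, 3→1, 7→2, 7→2, 7→2, 16→3, 7→2, 3→1, 7→2, 4→2, 1→1, 19→4, 8→3, 15→4, 13→4, 5→3, 12→4, 8→4, 11→5.
So the longest increasing subsequence has length 5, e.g. 3, 4, 5, 8, 11.

5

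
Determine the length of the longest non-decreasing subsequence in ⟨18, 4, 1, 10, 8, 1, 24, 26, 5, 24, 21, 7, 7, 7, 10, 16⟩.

Scanning left to right, the best length ending at each element is: 18→1, 4→1, 1→1, 10→2, 8→2, 1→2, 24→3, 26→4, 5→3, 24→4, 21→4, 7→4, 7→5, 7→6, 10→7, 16→8.
So the longest non-decreasing subsequence has length 8, e.g. 1, 1, 5, 7, 7, 7, 10, 16.

8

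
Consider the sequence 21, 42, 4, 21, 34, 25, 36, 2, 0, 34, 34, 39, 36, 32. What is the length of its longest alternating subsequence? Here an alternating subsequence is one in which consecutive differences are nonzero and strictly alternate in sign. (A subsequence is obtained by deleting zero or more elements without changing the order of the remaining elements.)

9

A longest alternating subsequence is 21, 42, 4, 34, 25, 36, 2, 39, 36 (positions 1,2,3,5,6,7,8,12,13); its 8 consecutive differences strictly alternate in sign, and length 9 is optimal.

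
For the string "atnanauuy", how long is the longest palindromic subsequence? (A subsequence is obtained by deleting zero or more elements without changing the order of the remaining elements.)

5

One longest palindromic subsequence is anana (positions 1,3,4,5,6); it reads the same forward and backward, and the interval DP gives dp[1][9] = 5.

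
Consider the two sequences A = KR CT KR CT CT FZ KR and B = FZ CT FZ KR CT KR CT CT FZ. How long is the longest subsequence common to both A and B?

6

A longest common subsequence is KR, CT, KR, CT, CT, FZ (length 6); the LCS DP confirms no longer common subsequence exists.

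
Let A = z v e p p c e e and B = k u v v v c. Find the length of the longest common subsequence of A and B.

Backtracking the LCS table gives one alignment: v (A2,B5) → c (A6,B6).
So the longest common subsequence has length 2.

2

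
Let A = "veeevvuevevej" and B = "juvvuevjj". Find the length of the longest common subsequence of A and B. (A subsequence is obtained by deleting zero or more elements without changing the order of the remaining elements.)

A longest common subsequence is vvuevj (length 6); the LCS DP confirms no longer common subsequence exists.

6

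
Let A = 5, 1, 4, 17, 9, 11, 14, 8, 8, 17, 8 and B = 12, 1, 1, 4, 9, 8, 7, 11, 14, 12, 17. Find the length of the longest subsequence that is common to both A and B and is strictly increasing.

6

A longest common strictly increasing subsequence is 1, 4, 9, 11, 14, 17 (length 6); it appears in order in both A and B, and no longer such subsequence exists.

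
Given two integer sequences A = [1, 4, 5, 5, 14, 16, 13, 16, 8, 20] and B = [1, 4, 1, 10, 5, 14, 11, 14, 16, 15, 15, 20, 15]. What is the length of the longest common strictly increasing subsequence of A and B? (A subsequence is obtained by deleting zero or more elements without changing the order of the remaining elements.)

6

For each value that appears in both, track the longest common increasing run ending there.
The best achievable length is 6; one witness is 1, 4, 5, 14, 16, 20 (A-positions 1,2,3,5,6,10, B-positions 1,2,5,6,9,12).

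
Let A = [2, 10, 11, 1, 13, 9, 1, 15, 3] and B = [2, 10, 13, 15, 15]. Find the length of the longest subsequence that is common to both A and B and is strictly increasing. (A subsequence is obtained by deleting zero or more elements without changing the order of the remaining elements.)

A longest common strictly increasing subsequence is 2, 10, 13, 15 (length 4); it appears in order in both A and B, and no longer such subsequence exists.

4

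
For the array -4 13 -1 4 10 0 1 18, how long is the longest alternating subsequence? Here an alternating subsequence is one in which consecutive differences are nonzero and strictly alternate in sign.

Track the best alternating length ending on an up-step vs a down-step at each position: up/down = 1/1, 2/1, 2/3, 4/3, 4/3, 4/5, 6/5, 6/1.
The maximum over both is 6; one such subsequence is -4, 13, -1, 4, 0, 1.

6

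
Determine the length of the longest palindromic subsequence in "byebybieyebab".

Using dp[i][j] = 2 + dp[i+1][j−1] if the ends match, else max(dp[i+1][j], dp[i][j−1]):
dp[1][13] = 9. A witness is byebybeyb at positions 1,2,3,4,5,6,8,9,13.

9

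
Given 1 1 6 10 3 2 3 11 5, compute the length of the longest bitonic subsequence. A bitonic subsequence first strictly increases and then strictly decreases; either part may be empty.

5

Let inc[i] be the LIS ending at i and dec[i] the longest strictly decreasing subsequence starting at i. inc = [1, 1, 2, 3, 2, 2, 3, 4, 4], dec = [1, 1, 3, 3, 2, 1, 1, 2, 1].
max_i inc[i]+dec[i]−1 = 5, with one witness 1, 6, 10, 3, 2.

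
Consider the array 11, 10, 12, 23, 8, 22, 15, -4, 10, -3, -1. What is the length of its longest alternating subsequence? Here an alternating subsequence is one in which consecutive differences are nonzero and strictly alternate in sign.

A longest alternating subsequence is 11, 10, 12, 8, 22, -4, 10, -3, -1 (positions 1,2,3,5,6,8,9,10,11); its 8 consecutive differences strictly alternate in sign, and length 9 is optimal.

9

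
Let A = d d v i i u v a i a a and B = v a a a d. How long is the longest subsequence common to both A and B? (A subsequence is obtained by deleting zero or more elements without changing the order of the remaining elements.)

A longest common subsequence is vaaa (length 4); the LCS DP confirms no longer common subsequence exists.

4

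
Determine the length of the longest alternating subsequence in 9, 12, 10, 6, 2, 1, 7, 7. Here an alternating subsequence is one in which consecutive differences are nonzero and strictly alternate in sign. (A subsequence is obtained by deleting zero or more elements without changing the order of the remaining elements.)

4

A longest alternating subsequence is 9, 12, 6, 7 (positions 1,2,4,7); its 3 consecutive differences strictly alternate in sign, and length 4 is optimal.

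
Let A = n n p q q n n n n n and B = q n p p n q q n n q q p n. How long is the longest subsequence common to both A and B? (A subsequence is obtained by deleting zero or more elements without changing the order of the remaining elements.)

7

A longest common subsequence is nnqqnnn (length 7); the LCS DP confirms no longer common subsequence exists.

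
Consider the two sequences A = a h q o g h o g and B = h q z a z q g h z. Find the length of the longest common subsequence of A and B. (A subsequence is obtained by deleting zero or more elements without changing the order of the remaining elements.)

Backtracking the LCS table gives one alignment: a (A1,B4) → q (A3,B6) → g (A5,B7) → h (A6,B8).
So the longest common subsequence has length 4.

4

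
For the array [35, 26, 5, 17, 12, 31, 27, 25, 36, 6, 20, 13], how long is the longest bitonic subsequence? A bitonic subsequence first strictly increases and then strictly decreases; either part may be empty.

7

One longest bitonic subsequence is 5, 17, 31, 27, 25, 20, 13 (positions 3,4,6,7,8,11,12): it rises to 31 then falls. Length 7 is optimal.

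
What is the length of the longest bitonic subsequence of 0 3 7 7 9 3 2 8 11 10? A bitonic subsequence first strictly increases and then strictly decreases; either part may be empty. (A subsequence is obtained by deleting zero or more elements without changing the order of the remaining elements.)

6

One longest bitonic subsequence is 0, 3, 7, 9, 3, 2 (positions 1,2,3,5,6,7): it rises to 9 then falls. Length 6 is optimal.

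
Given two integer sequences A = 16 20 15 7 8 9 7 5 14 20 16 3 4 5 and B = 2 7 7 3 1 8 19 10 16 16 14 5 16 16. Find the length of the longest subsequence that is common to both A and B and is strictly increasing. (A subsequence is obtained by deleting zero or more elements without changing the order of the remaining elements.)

For each value that appears in both, track the longest common increasing run ending there.
The best achievable length is 4; one witness is 7, 8, 14, 16 (A-positions 4,5,9,11, B-positions 2,6,11,13).

4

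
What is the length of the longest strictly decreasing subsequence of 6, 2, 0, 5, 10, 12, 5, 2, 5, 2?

Let dp[i] be the longest decreasing subsequence ending at position i. Then dp = [1, 2, 3, 2, 1, 1, 2, 3, 2, 3].
The maximum is 3; one witness is 6, 2, 0 at positions 1,2,3.

3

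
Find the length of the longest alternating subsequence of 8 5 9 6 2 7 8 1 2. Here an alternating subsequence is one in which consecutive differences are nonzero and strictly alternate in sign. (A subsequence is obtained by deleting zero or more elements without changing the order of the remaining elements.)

Track the best alternating length ending on an up-step vs a down-step at each position: up/down = 1/1, 1/2, 3/1, 3/4, 1/4, 5/4, 5/4, 1/6, 7/6.
The maximum over both is 7; one such subsequence is 8, 5, 9, 6, 7, 1, 2.

7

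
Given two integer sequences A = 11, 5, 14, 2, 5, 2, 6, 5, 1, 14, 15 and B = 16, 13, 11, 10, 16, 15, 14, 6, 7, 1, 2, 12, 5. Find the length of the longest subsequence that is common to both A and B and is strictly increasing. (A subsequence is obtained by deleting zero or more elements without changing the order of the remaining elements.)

2

For each value that appears in both, track the longest common increasing run ending there.
The best achievable length is 2; one witness is 11, 15 (A-positions 1,11, B-positions 3,6).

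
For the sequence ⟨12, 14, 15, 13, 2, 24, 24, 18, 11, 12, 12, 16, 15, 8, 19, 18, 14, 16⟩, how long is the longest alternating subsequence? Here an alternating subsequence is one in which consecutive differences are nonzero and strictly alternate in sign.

A longest alternating subsequence is 12, 14, 13, 24, 11, 16, 15, 19, 14, 16 (positions 1,2,4,6,9,12,13,15,17,18); its 9 consecutive differences strictly alternate in sign, and length 10 is optimal.

10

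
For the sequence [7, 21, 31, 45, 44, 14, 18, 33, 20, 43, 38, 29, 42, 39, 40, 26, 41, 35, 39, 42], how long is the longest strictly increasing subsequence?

9

Scanning left to right, the best length ending at each element is: 7→1, 21→2, 31→3, 45→4, 44→4, 14→2, 18→3, 33→4, 20→4, 43→5, 38→5, 29→5, 42→6, 39→6, 40→7, 26→5, 41→8, 35→6, 39→7, 42→9.
So the longest increasing subsequence has length 9, e.g. 7, 21, 31, 33, 38, 39, 40, 41, 42.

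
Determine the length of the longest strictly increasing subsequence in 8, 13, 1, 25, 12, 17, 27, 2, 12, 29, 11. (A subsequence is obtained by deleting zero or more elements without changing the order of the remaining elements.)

Let dp[i] be the longest increasing subsequence ending at position i. Then dp = [1, 2, 1, 3, 2, 3, 4, 2, 3, 5, 3].
The maximum is 5; one witness is 8, 13, 25, 27, 29 at positions 1,2,4,7,10.

5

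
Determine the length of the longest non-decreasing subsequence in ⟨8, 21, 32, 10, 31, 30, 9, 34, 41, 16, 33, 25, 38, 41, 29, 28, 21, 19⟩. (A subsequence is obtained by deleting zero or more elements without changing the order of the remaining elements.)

6

Let dp[i] be the longest non-decreasing subsequence ending at position i. Then dp = [1, 2, 3, 2, 3, 3, 2, 4, 5, 3, 4, 4, 5, 6, 5, 5, 4, 4].
The maximum is 6; one witness is 8, 21, 32, 34, 41, 41 at positions 1,2,3,8,9,14.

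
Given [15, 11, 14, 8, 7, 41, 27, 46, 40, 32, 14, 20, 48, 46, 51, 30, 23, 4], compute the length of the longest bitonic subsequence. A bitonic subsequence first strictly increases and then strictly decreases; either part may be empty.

9

One longest bitonic subsequence is 11, 14, 41, 46, 40, 32, 30, 23, 4 (positions 2,3,6,8,9,10,16,17,18): it rises to 46 then falls. Length 9 is optimal.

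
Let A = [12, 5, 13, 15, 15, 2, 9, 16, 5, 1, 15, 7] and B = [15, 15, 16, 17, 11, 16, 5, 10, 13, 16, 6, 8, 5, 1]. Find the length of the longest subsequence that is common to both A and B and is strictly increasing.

A longest common strictly increasing subsequence is 5, 13, 16 (length 3); it appears in order in both A and B, and no longer such subsequence exists.

3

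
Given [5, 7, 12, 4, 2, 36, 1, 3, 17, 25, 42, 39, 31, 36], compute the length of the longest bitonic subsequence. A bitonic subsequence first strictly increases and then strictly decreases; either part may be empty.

8

One longest bitonic subsequence is 5, 7, 12, 17, 25, 42, 39, 36 (positions 1,2,3,9,10,11,12,14): it rises to 42 then falls. Length 8 is optimal.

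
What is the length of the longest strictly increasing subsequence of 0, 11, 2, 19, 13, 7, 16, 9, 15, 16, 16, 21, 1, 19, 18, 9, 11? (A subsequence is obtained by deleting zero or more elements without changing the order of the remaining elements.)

Scanning left to right, the best length ending at each element is: 0→1, 11→2, 2→2, 19→3, 13→3, 7→3, 16→4, 9→4, 15→5, 16→6, 16→6, 21→7, 1→2, 19→7, 18→7, 9→4, 11→5.
So the longest increasing subsequence has length 7, e.g. 0, 2, 7, 9, 15, 16, 21.

7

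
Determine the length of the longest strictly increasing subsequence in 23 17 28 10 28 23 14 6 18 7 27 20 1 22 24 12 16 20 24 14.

6

Scanning left to right, the best length ending at each element is: 23→1, 17→1, 28→2, 10→1, 28→2, 23→2, 14→2, 6→1, 18→3, 7→2, 27→4, 20→4, 1→1, 22→5, 24→6, 12→3, 16→4, 20→5, 24→6, 14→4.
So the longest increasing subsequence has length 6, e.g. 10, 14, 18, 20, 22, 24.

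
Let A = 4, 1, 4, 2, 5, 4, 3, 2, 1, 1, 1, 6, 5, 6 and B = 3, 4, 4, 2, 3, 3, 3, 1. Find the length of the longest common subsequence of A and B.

5

Backtracking the LCS table gives one alignment: 4 (A1,B2) → 4 (A3,B3) → 2 (A4,B4) → 3 (A7,B7) → 1 (A11,B8).
So the longest common subsequence has length 5.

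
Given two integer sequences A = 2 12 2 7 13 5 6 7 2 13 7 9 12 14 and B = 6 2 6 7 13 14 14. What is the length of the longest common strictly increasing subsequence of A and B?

5

A longest common strictly increasing subsequence is 2, 6, 7, 13, 14 (length 5); it appears in order in both A and B, and no longer such subsequence exists.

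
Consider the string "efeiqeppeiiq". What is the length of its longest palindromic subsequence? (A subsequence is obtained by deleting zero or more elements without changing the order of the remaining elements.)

One longest palindromic subsequence is qeppeq (positions 5,6,7,8,9,12); it reads the same forward and backward, and the interval DP gives dp[1][12] = 6.

6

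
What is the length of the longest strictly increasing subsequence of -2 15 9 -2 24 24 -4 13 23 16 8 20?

Scanning left to right, the best length ending at each element is: -2→1, 15→2, 9→2, -2→1, 24→3, 24→3, -4→1, 13→3, 23→4, 16→4, 8→2, 20→5.
So the longest increasing subsequence has length 5, e.g. -2, 9, 13, 16, 20.

5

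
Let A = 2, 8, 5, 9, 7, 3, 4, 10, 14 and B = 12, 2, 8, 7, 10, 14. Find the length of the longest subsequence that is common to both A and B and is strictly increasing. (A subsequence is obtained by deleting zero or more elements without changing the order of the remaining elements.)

4

For each value that appears in both, track the longest common increasing run ending there.
The best achievable length is 4; one witness is 2, 8, 10, 14 (A-positions 1,2,8,9, B-positions 2,3,5,6).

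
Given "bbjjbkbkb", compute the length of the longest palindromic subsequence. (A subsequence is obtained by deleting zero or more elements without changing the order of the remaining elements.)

One longest palindromic subsequence is bbjjbb (positions 1,2,3,4,7,9); it reads the same forward and backward, and the interval DP gives dp[1][9] = 6.

6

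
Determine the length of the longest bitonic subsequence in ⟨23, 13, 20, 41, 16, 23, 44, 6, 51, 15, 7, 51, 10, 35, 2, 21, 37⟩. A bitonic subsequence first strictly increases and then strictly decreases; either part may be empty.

One longest bitonic subsequence is 13, 20, 41, 44, 51, 15, 10, 2 (positions 2,3,4,7,9,10,13,15): it rises to 51 then falls. Length 8 is optimal.

8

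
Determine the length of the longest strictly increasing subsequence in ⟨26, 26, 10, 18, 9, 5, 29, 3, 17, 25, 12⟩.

Let dp[i] be the longest increasing subsequence ending at position i. Then dp = [1, 1, 1, 2, 1, 1, 3, 1, 2, 3, 2].
The maximum is 3; one witness is 10, 18, 29 at positions 3,4,7.

3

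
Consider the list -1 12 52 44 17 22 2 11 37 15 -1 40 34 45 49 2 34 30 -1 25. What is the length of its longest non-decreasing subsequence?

Let dp[i] be the longest non-decreasing subsequence ending at position i. Then dp = [1, 2, 3, 3, 3, 4, 2, 3, 5, 4, 2, 6, 5, 7, 8, 3, 6, 5, 3, 5].
The maximum is 8; one witness is -1, 12, 17, 22, 37, 40, 45, 49 at positions 1,2,5,6,9,12,14,15.

8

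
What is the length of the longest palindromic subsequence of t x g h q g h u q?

3

Using dp[i][j] = 2 + dp[i+1][j−1] if the ends match, else max(dp[i+1][j], dp[i][j−1]):
dp[1][9] = 3. A witness is quq at positions 5,8,9.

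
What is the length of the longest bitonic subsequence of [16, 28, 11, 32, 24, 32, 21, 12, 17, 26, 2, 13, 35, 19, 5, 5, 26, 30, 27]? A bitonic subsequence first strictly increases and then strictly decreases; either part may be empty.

8

One longest bitonic subsequence is 16, 28, 32, 24, 21, 17, 13, 5 (positions 1,2,4,5,7,9,12,16): it rises to 32 then falls. Length 8 is optimal.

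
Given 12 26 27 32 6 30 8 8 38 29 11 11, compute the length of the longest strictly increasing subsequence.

5

Scanning left to right, the best length ending at each element is: 12→1, 26→2, 27→3, 32→4, 6→1, 30→4, 8→2, 8→2, 38→5, 29→4, 11→3, 11→3.
So the longest increasing subsequence has length 5, e.g. 12, 26, 27, 32, 38.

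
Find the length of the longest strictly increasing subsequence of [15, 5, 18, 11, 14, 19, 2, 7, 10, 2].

Scanning left to right, the best length ending at each element is: 15→1, 5→1, 18→2, 11→2, 14→3, 19→4, 2→1, 7→2, 10→3, 2→1.
So the longest increasing subsequence has length 4, e.g. 5, 11, 14, 19.

4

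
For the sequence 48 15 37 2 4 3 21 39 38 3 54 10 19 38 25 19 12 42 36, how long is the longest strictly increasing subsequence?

6

Scanning left to right, the best length ending at each element is: 48→1, 15→1, 37→2, 2→1, 4→2, 3→2, 21→3, 39→4, 38→4, 3→2, 54→5, 10→3, 19→4, 38→5, 25→5, 19→4, 12→4, 42→6, 36→6.
So the longest increasing subsequence has length 6, e.g. 2, 4, 10, 19, 38, 42.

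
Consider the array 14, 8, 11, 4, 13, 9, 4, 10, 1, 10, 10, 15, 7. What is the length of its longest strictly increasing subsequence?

4

Let dp[i] be the longest increasing subsequence ending at position i. Then dp = [1, 1, 2, 1, 3, 2, 1, 3, 1, 3, 3, 4, 2].
The maximum is 4; one witness is 8, 11, 13, 15 at positions 2,3,5,12.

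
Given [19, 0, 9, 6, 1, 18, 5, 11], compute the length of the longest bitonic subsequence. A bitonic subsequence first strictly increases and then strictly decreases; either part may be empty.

4

One longest bitonic subsequence is 19, 9, 6, 5 (positions 1,3,4,7): it rises to 19 then falls. Length 4 is optimal.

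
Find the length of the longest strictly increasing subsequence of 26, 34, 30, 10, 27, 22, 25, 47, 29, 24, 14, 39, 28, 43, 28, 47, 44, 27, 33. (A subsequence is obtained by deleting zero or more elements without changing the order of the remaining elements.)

7

Let dp[i] be the longest increasing subsequence ending at position i. Then dp = [1, 2, 2, 1, 2, 2, 3, 4, 4, 3, 2, 5, 4, 6, 4, 7, 7, 4, 5].
The maximum is 7; one witness is 10, 22, 25, 29, 39, 43, 47 at positions 4,6,7,9,12,14,16.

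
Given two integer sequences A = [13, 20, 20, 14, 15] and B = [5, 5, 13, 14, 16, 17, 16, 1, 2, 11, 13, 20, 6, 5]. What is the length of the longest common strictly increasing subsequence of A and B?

2

A longest common strictly increasing subsequence is 13, 14 (length 2); it appears in order in both A and B, and no longer such subsequence exists.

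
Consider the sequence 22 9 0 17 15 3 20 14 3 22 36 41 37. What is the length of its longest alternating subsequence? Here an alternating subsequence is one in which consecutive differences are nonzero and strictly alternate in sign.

Track the best alternating length ending on an up-step vs a down-step at each position: up/down = 1/1, 1/2, 1/2, 3/2, 3/4, 3/4, 5/2, 5/6, 3/6, 7/1, 7/1, 7/1, 7/8.
The maximum over both is 8; one such subsequence is 22, 9, 17, 15, 20, 14, 41, 37.

8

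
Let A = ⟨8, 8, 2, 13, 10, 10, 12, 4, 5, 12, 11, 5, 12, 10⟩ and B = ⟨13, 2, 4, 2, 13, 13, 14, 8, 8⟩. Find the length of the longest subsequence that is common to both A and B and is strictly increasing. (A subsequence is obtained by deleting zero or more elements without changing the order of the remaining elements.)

For each value that appears in both, track the longest common increasing run ending there.
The best achievable length is 2; one witness is 2, 4 (A-positions 3,8, B-positions 2,3).

2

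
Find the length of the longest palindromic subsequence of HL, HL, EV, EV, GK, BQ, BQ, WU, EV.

4

One longest palindromic subsequence is EV BQ BQ EV (positions 3,6,7,9); it reads the same forward and backward, and the interval DP gives dp[1][9] = 4.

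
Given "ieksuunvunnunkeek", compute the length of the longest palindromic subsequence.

One longest palindromic subsequence is eknunnunke (positions 2,3,7,9,10,11,12,13,14,16); it reads the same forward and backward, and the interval DP gives dp[1][17] = 10.

10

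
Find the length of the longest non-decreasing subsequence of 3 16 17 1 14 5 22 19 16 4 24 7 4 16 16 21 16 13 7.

6

Scanning left to right, the best length ending at each element is: 3→1, 16→2, 17→3, 1→1, 14→2, 5→2, 22→4, 19→4, 16→3, 4→2, 24→5, 7→3, 4→3, 16→4, 16→5, 21→6, 16→6, 13→4, 7→4.
So the longest non-decreasing subsequence has length 6, e.g. 3, 16, 16, 16, 16, 21.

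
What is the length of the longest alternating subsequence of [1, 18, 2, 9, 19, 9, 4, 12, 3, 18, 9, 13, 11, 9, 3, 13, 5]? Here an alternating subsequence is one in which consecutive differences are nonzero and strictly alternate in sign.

13

A longest alternating subsequence is 1, 18, 2, 19, 9, 12, 3, 18, 9, 13, 11, 13, 5 (positions 1,2,3,5,6,8,9,10,11,12,13,16,17); its 12 consecutive differences strictly alternate in sign, and length 13 is optimal.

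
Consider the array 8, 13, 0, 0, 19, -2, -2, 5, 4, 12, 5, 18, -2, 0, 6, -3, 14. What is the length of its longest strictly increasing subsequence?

Scanning left to right, the best length ending at each element is: 8→1, 13→2, 0→1, 0→1, 19→3, -2→1, -2→1, 5→2, 4→2, 12→3, 5→3, 18→4, -2→1, 0→2, 6→4, -3→1, 14→5.
So the longest increasing subsequence has length 5, e.g. 0, 4, 5, 6, 14.

5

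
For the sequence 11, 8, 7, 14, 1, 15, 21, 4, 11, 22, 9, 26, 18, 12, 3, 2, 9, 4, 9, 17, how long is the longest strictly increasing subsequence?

6

One longest increasing subsequence is 11, 14, 15, 21, 22, 26 (positions 1,4,6,7,10,12), of length 6; no longer one exists.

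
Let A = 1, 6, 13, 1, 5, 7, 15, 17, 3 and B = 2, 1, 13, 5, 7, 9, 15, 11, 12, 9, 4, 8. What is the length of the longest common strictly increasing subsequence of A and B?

4

For each value that appears in both, track the longest common increasing run ending there.
The best achievable length is 4; one witness is 1, 5, 7, 15 (A-positions 1,5,6,7, B-positions 2,4,5,7).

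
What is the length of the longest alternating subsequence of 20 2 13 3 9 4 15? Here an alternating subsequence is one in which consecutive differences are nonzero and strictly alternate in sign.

A longest alternating subsequence is 20, 2, 13, 3, 9, 4, 15 (positions 1,2,3,4,5,6,7); its 6 consecutive differences strictly alternate in sign, and length 7 is optimal.

7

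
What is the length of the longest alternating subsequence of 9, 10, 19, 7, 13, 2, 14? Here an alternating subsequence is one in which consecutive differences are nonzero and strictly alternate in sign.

A longest alternating subsequence is 9, 10, 7, 13, 2, 14 (positions 1,2,4,5,6,7); its 5 consecutive differences strictly alternate in sign, and length 6 is optimal.

6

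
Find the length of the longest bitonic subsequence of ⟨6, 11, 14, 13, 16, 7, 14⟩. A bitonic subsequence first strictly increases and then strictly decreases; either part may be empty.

Let inc[i] be the LIS ending at i and dec[i] the longest strictly decreasing subsequence starting at i. inc = [1, 2, 3, 3, 4, 2, 4], dec = [1, 2, 3, 2, 2, 1, 1].
max_i inc[i]+dec[i]−1 = 5, with one witness 6, 11, 14, 13, 7.

5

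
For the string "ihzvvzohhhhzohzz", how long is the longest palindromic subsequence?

One longest palindromic subsequence is zzohhhhozz (positions 3,6,7,8,9,10,11,13,15,16); it reads the same forward and backward, and the interval DP gives dp[1][16] = 10.

10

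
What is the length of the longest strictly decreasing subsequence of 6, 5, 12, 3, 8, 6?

One longest decreasing subsequence is 6, 5, 3 (positions 1,2,4), of length 3; no longer one exists.

3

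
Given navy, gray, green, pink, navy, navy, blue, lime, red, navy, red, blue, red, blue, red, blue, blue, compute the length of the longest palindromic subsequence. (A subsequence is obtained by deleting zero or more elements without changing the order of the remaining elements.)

7

Using dp[i][j] = 2 + dp[i+1][j−1] if the ends match, else max(dp[i+1][j], dp[i][j−1]):
dp[1][17] = 7. A witness is blue blue red blue red blue blue at positions 7,12,13,14,15,16,17.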